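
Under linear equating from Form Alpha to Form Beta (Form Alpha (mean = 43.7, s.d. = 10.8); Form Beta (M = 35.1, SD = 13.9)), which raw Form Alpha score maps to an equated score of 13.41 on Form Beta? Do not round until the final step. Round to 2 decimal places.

Invert y = (SD_Y/SD_X)(x − M_X) + M_Y:
x = (SD_X/SD_Y)(y − M_Y) + M_X = (10.8/13.9)(13.41 − 35.1) + 43.7
x = 0.776978 × -21.690 + 43.7 = 26.85

26.85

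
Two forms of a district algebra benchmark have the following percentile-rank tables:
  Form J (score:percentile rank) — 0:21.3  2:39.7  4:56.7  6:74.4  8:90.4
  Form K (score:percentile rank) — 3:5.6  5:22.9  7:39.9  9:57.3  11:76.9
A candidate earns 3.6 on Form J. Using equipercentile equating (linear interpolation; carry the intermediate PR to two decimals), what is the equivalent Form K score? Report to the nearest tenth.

8.5

PR of 3.6 on Form J: 39.7 + (3.6 − 2)/(4 − 2) × (56.7 − 39.7) = 53.30
On Form K, PR 53.30 falls between score 7 (PR 39.9) and 9 (PR 57.3).
Interpolate: 7 + (53.30 − 39.9)/(57.3 − 39.9) × (9 − 7) = 8.5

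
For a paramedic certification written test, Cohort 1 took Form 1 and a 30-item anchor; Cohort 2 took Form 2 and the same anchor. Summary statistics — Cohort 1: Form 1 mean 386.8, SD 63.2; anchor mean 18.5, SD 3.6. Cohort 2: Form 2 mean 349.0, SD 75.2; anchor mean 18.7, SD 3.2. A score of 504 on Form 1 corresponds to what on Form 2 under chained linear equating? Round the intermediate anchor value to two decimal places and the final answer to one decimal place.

Form 1 → anchor (Cohort 1): v = (3.6/63.2)(504 − 386.8) + 18.5 = 25.18
anchor → Form 2 (Cohort 2): y = (75.2/3.2)(25.18 − 18.7) + 349.0 = 501.3

501.3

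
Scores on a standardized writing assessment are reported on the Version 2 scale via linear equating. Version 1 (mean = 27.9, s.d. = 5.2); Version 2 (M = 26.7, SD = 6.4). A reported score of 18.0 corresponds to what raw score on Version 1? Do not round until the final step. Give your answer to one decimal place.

Invert y = (SD_Y/SD_X)(x − M_X) + M_Y:
x = (SD_X/SD_Y)(y − M_Y) + M_X = (5.2/6.4)(18.0 − 26.7) + 27.9
x = 0.812500 × -8.700 + 27.9 = 20.8

20.8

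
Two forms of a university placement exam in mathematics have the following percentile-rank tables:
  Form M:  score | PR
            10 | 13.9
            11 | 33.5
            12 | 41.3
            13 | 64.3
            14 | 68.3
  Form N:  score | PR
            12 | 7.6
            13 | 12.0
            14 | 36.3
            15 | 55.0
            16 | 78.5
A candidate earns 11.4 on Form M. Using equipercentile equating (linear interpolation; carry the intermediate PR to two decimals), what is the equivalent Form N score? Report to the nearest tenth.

PR of 11.4 on Form M: 33.5 + (11.4 − 11)/(12 − 11) × (41.3 − 33.5) = 36.62
On Form N, PR 36.62 falls between score 14 (PR 36.3) and 15 (PR 55.0).
Interpolate: 14 + (36.62 − 36.3)/(55.0 − 36.3) × (15 − 14) = 14.0

14.0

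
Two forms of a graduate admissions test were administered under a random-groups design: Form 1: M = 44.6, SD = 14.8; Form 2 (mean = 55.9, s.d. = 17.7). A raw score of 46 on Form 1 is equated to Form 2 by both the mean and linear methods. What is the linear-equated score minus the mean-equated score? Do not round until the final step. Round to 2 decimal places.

Mean-equated: 46 + (55.9 − 44.6) = 57.30
Linear-equated: (17.7/14.8)(46 − 44.6) + 55.9 = 57.574
Difference = 57.574 − 57.30 = 0.27

0.27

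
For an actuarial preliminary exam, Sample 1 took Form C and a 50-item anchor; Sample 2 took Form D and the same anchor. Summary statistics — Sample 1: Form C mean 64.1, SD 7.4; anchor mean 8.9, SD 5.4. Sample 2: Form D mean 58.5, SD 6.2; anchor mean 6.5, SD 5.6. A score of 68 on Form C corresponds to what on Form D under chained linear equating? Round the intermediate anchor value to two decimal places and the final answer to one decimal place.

Form C → anchor (Sample 1): v = (5.4/7.4)(68 − 64.1) + 8.9 = 11.75
anchor → Form D (Sample 2): y = (6.2/5.6)(11.75 − 6.5) + 58.5 = 64.3

64.3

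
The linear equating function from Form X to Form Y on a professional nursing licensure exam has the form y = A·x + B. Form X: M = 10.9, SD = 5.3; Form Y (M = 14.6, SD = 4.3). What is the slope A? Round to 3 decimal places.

0.811

A = SD_Y / SD_X = 4.3 / 5.3 = 0.811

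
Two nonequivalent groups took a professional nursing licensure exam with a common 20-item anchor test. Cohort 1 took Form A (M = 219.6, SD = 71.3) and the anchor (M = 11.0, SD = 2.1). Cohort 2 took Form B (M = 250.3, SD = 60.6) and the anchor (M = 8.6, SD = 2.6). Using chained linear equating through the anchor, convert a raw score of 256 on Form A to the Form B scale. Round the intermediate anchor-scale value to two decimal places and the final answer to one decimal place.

Form A → anchor (Cohort 1): v = (2.1/71.3)(256 − 219.6) + 11.0 = 12.07
anchor → Form B (Cohort 2): y = (60.6/2.6)(12.07 − 8.6) + 250.3 = 331.2

331.2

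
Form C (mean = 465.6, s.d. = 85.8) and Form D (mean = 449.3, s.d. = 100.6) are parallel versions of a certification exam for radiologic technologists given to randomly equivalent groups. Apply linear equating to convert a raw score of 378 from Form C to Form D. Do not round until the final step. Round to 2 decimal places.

346.59

Linear equating: y = (SD_Y/SD_X)(x − M_X) + M_Y
y = (100.6/85.8)(378 − 465.6) + 449.3
y = 1.172494 × -87.6 + 449.3 = -102.7105 + 449.3 = 346.59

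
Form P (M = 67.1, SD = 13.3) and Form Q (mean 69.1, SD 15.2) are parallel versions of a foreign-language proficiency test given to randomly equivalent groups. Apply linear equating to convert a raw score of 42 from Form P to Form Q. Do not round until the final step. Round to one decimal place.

Linear equating: y = (SD_Y/SD_X)(x − M_X) + M_Y
y = (15.2/13.3)(42 − 67.1) + 69.1
y = 1.142857 × -25.1 + 69.1 = -28.6857 + 69.1 = 40.4

40.4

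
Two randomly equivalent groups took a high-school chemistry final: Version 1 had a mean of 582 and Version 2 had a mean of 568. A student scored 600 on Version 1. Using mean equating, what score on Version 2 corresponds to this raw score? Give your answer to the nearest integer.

586

Mean equating: y = x + (M_Y − M_X) = 600 + (568 − 582) = 586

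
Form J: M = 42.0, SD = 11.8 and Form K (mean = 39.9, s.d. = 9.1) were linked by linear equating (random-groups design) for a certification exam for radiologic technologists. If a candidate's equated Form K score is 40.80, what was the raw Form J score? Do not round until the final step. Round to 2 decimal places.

43.17

Invert y = (SD_Y/SD_X)(x − M_X) + M_Y:
x = (SD_X/SD_Y)(y − M_Y) + M_X = (11.8/9.1)(40.80 − 39.9) + 42.0
x = 1.296703 × 0.900 + 42.0 = 43.17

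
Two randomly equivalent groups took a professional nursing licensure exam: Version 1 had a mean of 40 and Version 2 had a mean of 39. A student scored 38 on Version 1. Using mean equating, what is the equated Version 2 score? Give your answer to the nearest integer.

Mean equating: y = x + (M_Y − M_X) = 38 + (39 − 40) = 37

37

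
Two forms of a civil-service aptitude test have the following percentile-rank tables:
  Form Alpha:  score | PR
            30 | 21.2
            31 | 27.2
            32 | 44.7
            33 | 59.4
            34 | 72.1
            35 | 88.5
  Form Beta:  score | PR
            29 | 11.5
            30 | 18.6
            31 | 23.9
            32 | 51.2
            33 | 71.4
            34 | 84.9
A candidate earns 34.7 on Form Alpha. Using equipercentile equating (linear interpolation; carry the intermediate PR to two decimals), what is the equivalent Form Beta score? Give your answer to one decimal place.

33.9

PR of 34.7 on Form Alpha: 72.1 + (34.7 − 34)/(35 − 34) × (88.5 − 72.1) = 83.58
On Form Beta, PR 83.58 falls between score 33 (PR 71.4) and 34 (PR 84.9).
Interpolate: 33 + (83.58 − 71.4)/(84.9 − 71.4) × (34 − 33) = 33.9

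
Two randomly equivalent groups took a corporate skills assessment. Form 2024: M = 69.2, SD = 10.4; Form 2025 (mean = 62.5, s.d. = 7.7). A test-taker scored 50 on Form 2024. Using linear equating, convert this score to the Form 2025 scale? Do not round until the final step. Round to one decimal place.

48.3

Linear equating: y = (SD_Y/SD_X)(x − M_X) + M_Y
y = (7.7/10.4)(50 − 69.2) + 62.5
y = 0.740385 × -19.2 + 62.5 = -14.2154 + 62.5 = 48.3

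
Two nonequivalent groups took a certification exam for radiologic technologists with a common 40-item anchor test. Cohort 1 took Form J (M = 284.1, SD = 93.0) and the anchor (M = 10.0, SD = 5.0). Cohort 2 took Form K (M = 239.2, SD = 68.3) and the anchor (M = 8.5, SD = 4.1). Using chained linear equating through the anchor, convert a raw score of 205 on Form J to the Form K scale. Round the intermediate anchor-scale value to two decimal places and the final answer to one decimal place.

193.4

Form J → anchor (Cohort 1): v = (5.0/93.0)(205 − 284.1) + 10.0 = 5.75
anchor → Form K (Cohort 2): y = (68.3/4.1)(5.75 − 8.5) + 239.2 = 193.4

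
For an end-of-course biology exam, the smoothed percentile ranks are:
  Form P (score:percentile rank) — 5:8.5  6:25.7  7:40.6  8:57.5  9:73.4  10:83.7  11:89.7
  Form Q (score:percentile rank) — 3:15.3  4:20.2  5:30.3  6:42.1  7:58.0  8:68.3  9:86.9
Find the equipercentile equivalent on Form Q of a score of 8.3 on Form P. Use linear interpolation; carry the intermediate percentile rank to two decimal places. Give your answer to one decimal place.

PR of 8.3 on Form P: 57.5 + (8.3 − 8)/(9 − 8) × (73.4 − 57.5) = 62.27
On Form Q, PR 62.27 falls between score 7 (PR 58.0) and 8 (PR 68.3).
Interpolate: 7 + (62.27 − 58.0)/(68.3 − 58.0) × (8 − 7) = 7.4

7.4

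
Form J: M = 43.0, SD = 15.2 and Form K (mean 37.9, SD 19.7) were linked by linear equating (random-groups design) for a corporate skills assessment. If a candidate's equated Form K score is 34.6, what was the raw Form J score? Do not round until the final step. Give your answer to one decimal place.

40.5

Invert y = (SD_Y/SD_X)(x − M_X) + M_Y:
x = (SD_X/SD_Y)(y − M_Y) + M_X = (15.2/19.7)(34.6 − 37.9) + 43.0
x = 0.771574 × -3.300 + 43.0 = 40.5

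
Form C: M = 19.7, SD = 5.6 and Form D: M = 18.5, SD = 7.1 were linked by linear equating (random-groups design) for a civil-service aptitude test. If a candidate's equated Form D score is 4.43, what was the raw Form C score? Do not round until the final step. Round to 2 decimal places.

8.60

Invert y = (SD_Y/SD_X)(x − M_X) + M_Y:
x = (SD_X/SD_Y)(y − M_Y) + M_X = (5.6/7.1)(4.43 − 18.5) + 19.7
x = 0.788732 × -14.070 + 19.7 = 8.60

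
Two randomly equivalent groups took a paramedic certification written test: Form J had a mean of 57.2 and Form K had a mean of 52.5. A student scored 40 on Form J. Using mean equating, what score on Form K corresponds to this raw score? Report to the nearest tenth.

Mean equating: y = x + (M_Y − M_X) = 40 + (52.5 − 57.2) = 35.3

35.3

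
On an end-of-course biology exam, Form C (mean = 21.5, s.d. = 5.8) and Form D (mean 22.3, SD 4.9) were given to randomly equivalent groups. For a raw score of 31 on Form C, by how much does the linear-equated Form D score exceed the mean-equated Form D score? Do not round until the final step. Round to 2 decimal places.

-1.47

Mean-equated: 31 + (22.3 − 21.5) = 31.80
Linear-equated: (4.9/5.8)(31 − 21.5) + 22.3 = 30.326
Difference = 30.326 − 31.80 = -1.47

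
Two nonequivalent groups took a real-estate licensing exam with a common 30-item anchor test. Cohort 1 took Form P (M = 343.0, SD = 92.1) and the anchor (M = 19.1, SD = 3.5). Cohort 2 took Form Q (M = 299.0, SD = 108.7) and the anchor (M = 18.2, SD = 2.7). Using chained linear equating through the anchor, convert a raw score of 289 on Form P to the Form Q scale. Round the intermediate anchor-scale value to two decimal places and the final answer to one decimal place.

252.7

Form P → anchor (Cohort 1): v = (3.5/92.1)(289 − 343.0) + 19.1 = 17.05
anchor → Form Q (Cohort 2): y = (108.7/2.7)(17.05 − 18.2) + 299.0 = 252.7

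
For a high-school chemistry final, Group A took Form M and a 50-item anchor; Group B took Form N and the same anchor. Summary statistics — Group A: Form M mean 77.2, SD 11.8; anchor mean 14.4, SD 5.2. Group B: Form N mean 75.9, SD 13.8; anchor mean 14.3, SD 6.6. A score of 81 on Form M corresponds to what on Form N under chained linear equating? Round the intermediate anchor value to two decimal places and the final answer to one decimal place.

Form M → anchor (Group A): v = (5.2/11.8)(81 − 77.2) + 14.4 = 16.07
anchor → Form N (Group B): y = (13.8/6.6)(16.07 − 14.3) + 75.9 = 79.6

79.6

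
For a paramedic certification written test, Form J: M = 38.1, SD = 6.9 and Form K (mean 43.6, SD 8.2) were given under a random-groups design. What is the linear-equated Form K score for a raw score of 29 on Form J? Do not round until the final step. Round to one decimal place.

Linear equating: y = (SD_Y/SD_X)(x − M_X) + M_Y
y = (8.2/6.9)(29 − 38.1) + 43.6
y = 1.188406 × -9.1 + 43.6 = -10.8145 + 43.6 = 32.8

32.8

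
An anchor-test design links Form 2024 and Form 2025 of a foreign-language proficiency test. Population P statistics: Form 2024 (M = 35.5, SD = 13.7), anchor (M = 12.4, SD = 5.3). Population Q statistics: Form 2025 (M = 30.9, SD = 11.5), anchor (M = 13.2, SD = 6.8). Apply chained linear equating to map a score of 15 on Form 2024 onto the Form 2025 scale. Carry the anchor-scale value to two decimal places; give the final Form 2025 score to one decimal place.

Form 2024 → anchor (Population P): v = (5.3/13.7)(15 − 35.5) + 12.4 = 4.47
anchor → Form 2025 (Population Q): y = (11.5/6.8)(4.47 − 13.2) + 30.9 = 16.1

16.1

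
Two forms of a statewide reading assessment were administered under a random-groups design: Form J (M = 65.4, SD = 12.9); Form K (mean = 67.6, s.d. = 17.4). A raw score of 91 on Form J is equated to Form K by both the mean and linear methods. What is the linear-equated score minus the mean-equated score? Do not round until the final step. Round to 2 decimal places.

8.93

Mean-equated: 91 + (67.6 − 65.4) = 93.20
Linear-equated: (17.4/12.9)(91 − 65.4) + 67.6 = 102.130
Difference = 102.130 − 93.20 = 8.93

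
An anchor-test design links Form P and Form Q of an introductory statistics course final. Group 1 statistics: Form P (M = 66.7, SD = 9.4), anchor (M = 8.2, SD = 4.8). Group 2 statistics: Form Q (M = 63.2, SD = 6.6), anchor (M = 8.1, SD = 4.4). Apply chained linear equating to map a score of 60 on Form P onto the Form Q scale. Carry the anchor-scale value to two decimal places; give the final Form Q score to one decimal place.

Form P → anchor (Group 1): v = (4.8/9.4)(60 − 66.7) + 8.2 = 4.78
anchor → Form Q (Group 2): y = (6.6/4.4)(4.78 − 8.1) + 63.2 = 58.2

58.2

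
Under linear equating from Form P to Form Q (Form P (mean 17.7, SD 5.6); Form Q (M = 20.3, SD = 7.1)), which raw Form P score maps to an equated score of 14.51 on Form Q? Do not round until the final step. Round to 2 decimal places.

Invert y = (SD_Y/SD_X)(x − M_X) + M_Y:
x = (SD_X/SD_Y)(y − M_Y) + M_X = (5.6/7.1)(14.51 − 20.3) + 17.7
x = 0.788732 × -5.790 + 17.7 = 13.13

13.13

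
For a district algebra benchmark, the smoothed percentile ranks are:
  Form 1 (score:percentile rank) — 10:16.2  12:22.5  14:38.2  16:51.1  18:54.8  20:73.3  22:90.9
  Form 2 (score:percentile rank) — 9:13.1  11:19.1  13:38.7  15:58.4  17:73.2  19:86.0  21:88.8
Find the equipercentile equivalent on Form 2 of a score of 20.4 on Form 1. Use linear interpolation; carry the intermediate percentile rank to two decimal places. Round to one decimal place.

PR of 20.4 on Form 1: 73.3 + (20.4 − 20)/(22 − 20) × (90.9 − 73.3) = 76.82
On Form 2, PR 76.82 falls between score 17 (PR 73.2) and 19 (PR 86.0).
Interpolate: 17 + (76.82 − 73.2)/(86.0 − 73.2) × (19 − 17) = 17.6

17.6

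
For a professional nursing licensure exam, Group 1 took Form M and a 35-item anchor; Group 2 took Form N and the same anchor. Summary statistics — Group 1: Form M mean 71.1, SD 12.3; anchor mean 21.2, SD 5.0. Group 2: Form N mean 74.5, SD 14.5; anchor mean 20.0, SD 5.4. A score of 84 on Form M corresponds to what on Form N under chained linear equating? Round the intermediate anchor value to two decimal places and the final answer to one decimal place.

91.8

Form M → anchor (Group 1): v = (5.0/12.3)(84 − 71.1) + 21.2 = 26.44
anchor → Form N (Group 2): y = (14.5/5.4)(26.44 − 20.0) + 74.5 = 91.8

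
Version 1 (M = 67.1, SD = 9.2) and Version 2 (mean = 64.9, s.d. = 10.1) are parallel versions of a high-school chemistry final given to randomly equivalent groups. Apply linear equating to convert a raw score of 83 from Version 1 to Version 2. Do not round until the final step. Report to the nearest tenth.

Linear equating: y = (SD_Y/SD_X)(x − M_X) + M_Y
y = (10.1/9.2)(83 − 67.1) + 64.9
y = 1.097826 × 15.9 + 64.9 = 17.4554 + 64.9 = 82.4

82.4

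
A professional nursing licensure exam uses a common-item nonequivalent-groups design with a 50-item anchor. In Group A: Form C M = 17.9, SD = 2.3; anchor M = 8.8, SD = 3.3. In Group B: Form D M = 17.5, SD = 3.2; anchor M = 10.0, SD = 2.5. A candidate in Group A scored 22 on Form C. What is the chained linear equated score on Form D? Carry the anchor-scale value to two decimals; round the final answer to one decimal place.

23.5

Form C → anchor (Group A): v = (3.3/2.3)(22 − 17.9) + 8.8 = 14.68
anchor → Form D (Group B): y = (3.2/2.5)(14.68 − 10.0) + 17.5 = 23.5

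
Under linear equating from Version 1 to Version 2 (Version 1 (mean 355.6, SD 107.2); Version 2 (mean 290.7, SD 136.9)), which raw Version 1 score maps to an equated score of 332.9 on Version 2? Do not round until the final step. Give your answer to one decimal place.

Invert y = (SD_Y/SD_X)(x − M_X) + M_Y:
x = (SD_X/SD_Y)(y − M_Y) + M_X = (107.2/136.9)(332.9 − 290.7) + 355.6
x = 0.783053 × 42.200 + 355.6 = 388.6

388.6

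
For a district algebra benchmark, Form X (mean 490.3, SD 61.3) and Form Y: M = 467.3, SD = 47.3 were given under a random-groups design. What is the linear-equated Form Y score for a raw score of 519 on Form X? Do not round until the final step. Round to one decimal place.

Linear equating: y = (SD_Y/SD_X)(x − M_X) + M_Y
y = (47.3/61.3)(519 − 490.3) + 467.3
y = 0.771615 × 28.7 + 467.3 = 22.1454 + 467.3 = 489.4

489.4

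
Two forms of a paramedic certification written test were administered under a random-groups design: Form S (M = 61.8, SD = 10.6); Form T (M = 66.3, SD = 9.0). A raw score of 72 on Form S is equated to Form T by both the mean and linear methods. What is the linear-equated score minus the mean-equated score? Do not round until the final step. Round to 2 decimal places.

-1.54

Mean-equated: 72 + (66.3 − 61.8) = 76.50
Linear-equated: (9.0/10.6)(72 − 61.8) + 66.3 = 74.960
Difference = 74.960 − 76.50 = -1.54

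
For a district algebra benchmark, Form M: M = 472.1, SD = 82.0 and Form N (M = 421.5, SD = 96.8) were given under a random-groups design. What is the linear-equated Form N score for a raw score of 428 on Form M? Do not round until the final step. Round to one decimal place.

Linear equating: y = (SD_Y/SD_X)(x − M_X) + M_Y
y = (96.8/82.0)(428 − 472.1) + 421.5
y = 1.180488 × -44.1 + 421.5 = -52.0595 + 421.5 = 369.4

369.4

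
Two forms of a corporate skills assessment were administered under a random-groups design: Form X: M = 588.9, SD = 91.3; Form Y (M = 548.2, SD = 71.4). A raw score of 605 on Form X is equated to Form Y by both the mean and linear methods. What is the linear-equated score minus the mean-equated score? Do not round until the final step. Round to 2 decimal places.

Mean-equated: 605 + (548.2 − 588.9) = 564.30
Linear-equated: (71.4/91.3)(605 − 588.9) + 548.2 = 560.791
Difference = 560.791 − 564.30 = -3.51

-3.51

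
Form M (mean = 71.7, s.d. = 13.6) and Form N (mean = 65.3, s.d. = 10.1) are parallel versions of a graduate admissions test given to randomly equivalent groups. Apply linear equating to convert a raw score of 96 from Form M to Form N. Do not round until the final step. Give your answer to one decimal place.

Linear equating: y = (SD_Y/SD_X)(x − M_X) + M_Y
y = (10.1/13.6)(96 − 71.7) + 65.3
y = 0.742647 × 24.3 + 65.3 = 18.0463 + 65.3 = 83.3

83.3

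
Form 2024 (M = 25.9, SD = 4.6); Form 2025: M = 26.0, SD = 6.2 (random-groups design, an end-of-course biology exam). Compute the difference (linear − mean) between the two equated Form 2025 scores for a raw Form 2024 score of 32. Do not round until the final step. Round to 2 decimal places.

Mean-equated: 32 + (26.0 − 25.9) = 32.10
Linear-equated: (6.2/4.6)(32 − 25.9) + 26.0 = 34.222
Difference = 34.222 − 32.10 = 2.12

2.12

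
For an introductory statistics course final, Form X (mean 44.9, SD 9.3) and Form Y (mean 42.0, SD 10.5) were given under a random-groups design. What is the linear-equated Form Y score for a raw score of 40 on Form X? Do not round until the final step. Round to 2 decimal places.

Linear equating: y = (SD_Y/SD_X)(x − M_X) + M_Y
y = (10.5/9.3)(40 − 44.9) + 42.0
y = 1.129032 × -4.9 + 42.0 = -5.5323 + 42.0 = 36.47

36.47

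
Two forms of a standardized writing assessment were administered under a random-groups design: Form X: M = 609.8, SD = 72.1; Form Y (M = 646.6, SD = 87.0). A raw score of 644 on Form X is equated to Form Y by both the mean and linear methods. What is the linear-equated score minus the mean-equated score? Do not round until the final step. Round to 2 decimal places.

Mean-equated: 644 + (646.6 − 609.8) = 680.80
Linear-equated: (87.0/72.1)(644 − 609.8) + 646.6 = 687.868
Difference = 687.868 − 680.80 = 7.07

7.07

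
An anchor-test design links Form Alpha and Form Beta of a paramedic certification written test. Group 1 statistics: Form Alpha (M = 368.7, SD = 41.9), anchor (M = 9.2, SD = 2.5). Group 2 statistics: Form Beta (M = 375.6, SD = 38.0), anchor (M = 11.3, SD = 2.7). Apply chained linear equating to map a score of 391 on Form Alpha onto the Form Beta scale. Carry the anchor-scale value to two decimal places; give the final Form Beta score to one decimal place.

364.8

Form Alpha → anchor (Group 1): v = (2.5/41.9)(391 − 368.7) + 9.2 = 10.53
anchor → Form Beta (Group 2): y = (38.0/2.7)(10.53 − 11.3) + 375.6 = 364.8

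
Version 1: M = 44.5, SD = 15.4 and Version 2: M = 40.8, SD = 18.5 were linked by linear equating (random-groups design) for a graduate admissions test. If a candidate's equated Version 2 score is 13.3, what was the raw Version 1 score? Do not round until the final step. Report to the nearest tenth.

21.6

Invert y = (SD_Y/SD_X)(x − M_X) + M_Y:
x = (SD_X/SD_Y)(y − M_Y) + M_X = (15.4/18.5)(13.3 − 40.8) + 44.5
x = 0.832432 × -27.500 + 44.5 = 21.6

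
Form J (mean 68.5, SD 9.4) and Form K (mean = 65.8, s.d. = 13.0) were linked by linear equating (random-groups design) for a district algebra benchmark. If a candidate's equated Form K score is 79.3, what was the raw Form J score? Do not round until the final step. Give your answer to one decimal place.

78.3

Invert y = (SD_Y/SD_X)(x − M_X) + M_Y:
x = (SD_X/SD_Y)(y − M_Y) + M_X = (9.4/13.0)(79.3 − 65.8) + 68.5
x = 0.723077 × 13.500 + 68.5 = 78.3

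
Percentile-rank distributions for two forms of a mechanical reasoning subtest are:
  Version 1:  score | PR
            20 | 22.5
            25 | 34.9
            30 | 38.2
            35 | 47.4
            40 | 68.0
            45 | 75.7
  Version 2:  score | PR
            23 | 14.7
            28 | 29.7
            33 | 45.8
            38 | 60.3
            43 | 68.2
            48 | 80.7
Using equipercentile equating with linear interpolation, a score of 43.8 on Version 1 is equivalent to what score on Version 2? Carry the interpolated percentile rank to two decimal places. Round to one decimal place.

PR of 43.8 on Version 1: 68.0 + (43.8 − 40)/(45 − 40) × (75.7 − 68.0) = 73.85
On Version 2, PR 73.85 falls between score 43 (PR 68.2) and 48 (PR 80.7).
Interpolate: 43 + (73.85 − 68.2)/(80.7 − 68.2) × (48 − 43) = 45.3

45.3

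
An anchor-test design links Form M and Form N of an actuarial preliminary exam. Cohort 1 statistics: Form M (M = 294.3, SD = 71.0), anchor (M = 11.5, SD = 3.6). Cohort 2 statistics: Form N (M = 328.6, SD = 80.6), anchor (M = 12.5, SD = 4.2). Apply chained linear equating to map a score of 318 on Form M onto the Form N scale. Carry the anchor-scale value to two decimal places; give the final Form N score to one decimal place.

Form M → anchor (Cohort 1): v = (3.6/71.0)(318 − 294.3) + 11.5 = 12.70
anchor → Form N (Cohort 2): y = (80.6/4.2)(12.70 − 12.5) + 328.6 = 332.4

332.4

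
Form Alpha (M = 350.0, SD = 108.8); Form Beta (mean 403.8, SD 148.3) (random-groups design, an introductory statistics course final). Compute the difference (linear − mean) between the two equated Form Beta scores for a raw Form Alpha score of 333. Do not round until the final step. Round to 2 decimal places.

-6.17

Mean-equated: 333 + (403.8 − 350.0) = 386.80
Linear-equated: (148.3/108.8)(333 − 350.0) + 403.8 = 380.628
Difference = 380.628 − 386.80 = -6.17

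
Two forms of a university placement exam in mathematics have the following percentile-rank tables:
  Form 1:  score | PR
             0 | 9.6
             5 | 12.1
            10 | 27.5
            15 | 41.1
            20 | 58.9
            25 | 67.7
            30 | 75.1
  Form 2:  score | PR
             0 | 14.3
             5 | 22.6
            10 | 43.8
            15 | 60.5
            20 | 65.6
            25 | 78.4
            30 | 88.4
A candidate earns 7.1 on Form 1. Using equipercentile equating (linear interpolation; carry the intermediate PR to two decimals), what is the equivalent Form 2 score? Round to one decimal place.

2.6

PR of 7.1 on Form 1: 12.1 + (7.1 − 5)/(10 − 5) × (27.5 − 12.1) = 18.57
On Form 2, PR 18.57 falls between score 0 (PR 14.3) and 5 (PR 22.6).
Interpolate: 0 + (18.57 − 14.3)/(22.6 − 14.3) × (5 − 0) = 2.6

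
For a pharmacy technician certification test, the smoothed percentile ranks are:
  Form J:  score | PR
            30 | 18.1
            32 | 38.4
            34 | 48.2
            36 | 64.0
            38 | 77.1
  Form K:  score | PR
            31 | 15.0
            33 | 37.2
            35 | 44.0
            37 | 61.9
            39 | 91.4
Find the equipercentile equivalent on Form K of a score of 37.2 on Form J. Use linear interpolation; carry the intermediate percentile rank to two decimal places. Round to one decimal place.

PR of 37.2 on Form J: 64.0 + (37.2 − 36)/(38 − 36) × (77.1 − 64.0) = 71.86
On Form K, PR 71.86 falls between score 37 (PR 61.9) and 39 (PR 91.4).
Interpolate: 37 + (71.86 − 61.9)/(91.4 − 61.9) × (39 − 37) = 37.7

37.7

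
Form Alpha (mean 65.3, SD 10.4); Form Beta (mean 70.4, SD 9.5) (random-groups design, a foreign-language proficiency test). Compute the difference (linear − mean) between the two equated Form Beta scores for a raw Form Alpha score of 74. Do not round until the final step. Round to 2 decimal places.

-0.75

Mean-equated: 74 + (70.4 − 65.3) = 79.10
Linear-equated: (9.5/10.4)(74 − 65.3) + 70.4 = 78.347
Difference = 78.347 − 79.10 = -0.75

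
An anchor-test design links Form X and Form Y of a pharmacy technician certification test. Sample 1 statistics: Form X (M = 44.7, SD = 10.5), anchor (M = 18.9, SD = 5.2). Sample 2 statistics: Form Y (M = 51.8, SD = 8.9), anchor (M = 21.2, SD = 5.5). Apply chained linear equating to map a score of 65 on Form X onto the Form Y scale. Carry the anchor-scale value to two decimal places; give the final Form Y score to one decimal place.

64.3

Form X → anchor (Sample 1): v = (5.2/10.5)(65 − 44.7) + 18.9 = 28.95
anchor → Form Y (Sample 2): y = (8.9/5.5)(28.95 − 21.2) + 51.8 = 64.3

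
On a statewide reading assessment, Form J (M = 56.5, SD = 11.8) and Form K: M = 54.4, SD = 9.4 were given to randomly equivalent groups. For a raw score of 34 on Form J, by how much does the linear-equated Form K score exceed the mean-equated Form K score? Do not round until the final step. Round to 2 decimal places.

Mean-equated: 34 + (54.4 − 56.5) = 31.90
Linear-equated: (9.4/11.8)(34 − 56.5) + 54.4 = 36.476
Difference = 36.476 − 31.90 = 4.58

4.58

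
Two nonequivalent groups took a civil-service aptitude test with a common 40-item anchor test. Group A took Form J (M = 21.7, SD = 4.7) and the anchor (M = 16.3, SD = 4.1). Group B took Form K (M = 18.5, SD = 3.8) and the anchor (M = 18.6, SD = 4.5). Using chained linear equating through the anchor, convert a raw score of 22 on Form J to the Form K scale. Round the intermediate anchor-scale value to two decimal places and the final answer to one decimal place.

Form J → anchor (Group A): v = (4.1/4.7)(22 − 21.7) + 16.3 = 16.56
anchor → Form K (Group B): y = (3.8/4.5)(16.56 − 18.6) + 18.5 = 16.8

16.8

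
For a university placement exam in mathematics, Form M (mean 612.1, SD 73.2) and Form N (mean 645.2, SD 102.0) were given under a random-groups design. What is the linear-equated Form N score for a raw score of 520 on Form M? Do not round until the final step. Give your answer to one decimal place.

516.9

Linear equating: y = (SD_Y/SD_X)(x − M_X) + M_Y
y = (102.0/73.2)(520 − 612.1) + 645.2
y = 1.393443 × -92.1 + 645.2 = -128.3361 + 645.2 = 516.9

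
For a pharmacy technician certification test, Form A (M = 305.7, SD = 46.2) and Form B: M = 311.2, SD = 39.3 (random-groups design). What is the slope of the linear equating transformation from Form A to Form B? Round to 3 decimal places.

A = SD_Y / SD_X = 39.3 / 46.2 = 0.851

0.851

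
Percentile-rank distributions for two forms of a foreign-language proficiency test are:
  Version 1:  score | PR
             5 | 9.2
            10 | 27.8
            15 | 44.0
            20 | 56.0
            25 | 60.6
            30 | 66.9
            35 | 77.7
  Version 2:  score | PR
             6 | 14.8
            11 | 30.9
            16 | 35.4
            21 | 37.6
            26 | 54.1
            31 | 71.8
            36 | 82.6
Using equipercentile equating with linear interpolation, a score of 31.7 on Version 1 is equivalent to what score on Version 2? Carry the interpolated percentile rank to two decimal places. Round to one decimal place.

PR of 31.7 on Version 1: 66.9 + (31.7 − 30)/(35 − 30) × (77.7 − 66.9) = 70.57
On Version 2, PR 70.57 falls between score 26 (PR 54.1) and 31 (PR 71.8).
Interpolate: 26 + (70.57 − 54.1)/(71.8 − 54.1) × (31 − 26) = 30.7

30.7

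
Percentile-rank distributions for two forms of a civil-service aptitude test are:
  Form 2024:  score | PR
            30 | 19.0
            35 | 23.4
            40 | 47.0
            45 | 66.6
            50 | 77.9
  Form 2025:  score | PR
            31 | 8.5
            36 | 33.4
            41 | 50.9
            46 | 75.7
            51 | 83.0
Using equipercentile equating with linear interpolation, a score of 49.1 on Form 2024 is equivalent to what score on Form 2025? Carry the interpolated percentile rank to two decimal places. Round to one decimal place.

PR of 49.1 on Form 2024: 66.6 + (49.1 − 45)/(50 − 45) × (77.9 − 66.6) = 75.87
On Form 2025, PR 75.87 falls between score 46 (PR 75.7) and 51 (PR 83.0).
Interpolate: 46 + (75.87 − 75.7)/(83.0 − 75.7) × (51 − 46) = 46.1

46.1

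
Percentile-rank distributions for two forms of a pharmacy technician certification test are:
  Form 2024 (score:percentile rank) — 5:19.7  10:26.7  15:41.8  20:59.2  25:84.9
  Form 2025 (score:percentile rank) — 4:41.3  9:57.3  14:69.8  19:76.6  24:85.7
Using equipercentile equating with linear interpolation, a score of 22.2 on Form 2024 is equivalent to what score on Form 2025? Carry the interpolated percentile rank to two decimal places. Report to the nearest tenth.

PR of 22.2 on Form 2024: 59.2 + (22.2 − 20)/(25 − 20) × (84.9 − 59.2) = 70.51
On Form 2025, PR 70.51 falls between score 14 (PR 69.8) and 19 (PR 76.6).
Interpolate: 14 + (70.51 − 69.8)/(76.6 − 69.8) × (19 − 14) = 14.5

14.5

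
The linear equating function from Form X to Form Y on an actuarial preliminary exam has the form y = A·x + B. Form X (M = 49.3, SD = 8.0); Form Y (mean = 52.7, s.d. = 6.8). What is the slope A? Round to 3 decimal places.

A = SD_Y / SD_X = 6.8 / 8.0 = 0.850

0.850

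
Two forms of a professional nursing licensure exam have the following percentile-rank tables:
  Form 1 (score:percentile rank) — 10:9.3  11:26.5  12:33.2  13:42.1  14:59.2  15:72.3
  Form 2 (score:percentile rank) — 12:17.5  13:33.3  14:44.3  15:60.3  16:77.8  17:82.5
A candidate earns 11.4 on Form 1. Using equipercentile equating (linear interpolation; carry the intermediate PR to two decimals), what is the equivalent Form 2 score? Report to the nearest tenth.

PR of 11.4 on Form 1: 26.5 + (11.4 − 11)/(12 − 11) × (33.2 − 26.5) = 29.18
On Form 2, PR 29.18 falls between score 12 (PR 17.5) and 13 (PR 33.3).
Interpolate: 12 + (29.18 − 17.5)/(33.3 − 17.5) × (13 − 12) = 12.7

12.7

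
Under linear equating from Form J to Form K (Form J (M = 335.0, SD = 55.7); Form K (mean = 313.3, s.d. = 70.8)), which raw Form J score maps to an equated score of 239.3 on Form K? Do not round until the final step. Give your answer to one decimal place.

Invert y = (SD_Y/SD_X)(x − M_X) + M_Y:
x = (SD_X/SD_Y)(y − M_Y) + M_X = (55.7/70.8)(239.3 − 313.3) + 335.0
x = 0.786723 × -74.000 + 335.0 = 276.8

276.8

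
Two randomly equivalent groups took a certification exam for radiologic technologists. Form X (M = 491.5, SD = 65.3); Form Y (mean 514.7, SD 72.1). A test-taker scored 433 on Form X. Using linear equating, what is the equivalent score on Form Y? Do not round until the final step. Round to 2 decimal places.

450.11

Linear equating: y = (SD_Y/SD_X)(x − M_X) + M_Y
y = (72.1/65.3)(433 − 491.5) + 514.7
y = 1.104135 × -58.5 + 514.7 = -64.5919 + 514.7 = 450.11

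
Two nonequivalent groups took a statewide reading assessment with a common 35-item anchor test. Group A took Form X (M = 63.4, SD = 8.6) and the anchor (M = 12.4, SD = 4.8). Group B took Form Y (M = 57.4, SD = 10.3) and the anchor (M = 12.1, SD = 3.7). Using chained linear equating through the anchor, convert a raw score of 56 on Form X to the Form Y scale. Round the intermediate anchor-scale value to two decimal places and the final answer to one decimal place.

46.7

Form X → anchor (Group A): v = (4.8/8.6)(56 − 63.4) + 12.4 = 8.27
anchor → Form Y (Group B): y = (10.3/3.7)(8.27 − 12.1) + 57.4 = 46.7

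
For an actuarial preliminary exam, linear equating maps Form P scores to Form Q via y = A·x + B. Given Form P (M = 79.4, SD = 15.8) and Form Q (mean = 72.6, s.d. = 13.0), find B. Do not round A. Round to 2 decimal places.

A = SD_Y / SD_X = 13.0 / 15.8 = 0.822785
B = M_Y − A·M_X = 72.6 − 0.822785 × 79.4 = 7.27

7.27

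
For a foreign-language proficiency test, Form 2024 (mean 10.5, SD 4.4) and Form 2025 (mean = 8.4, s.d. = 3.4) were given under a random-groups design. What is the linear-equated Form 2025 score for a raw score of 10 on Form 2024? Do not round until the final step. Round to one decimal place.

8.0

Linear equating: y = (SD_Y/SD_X)(x − M_X) + M_Y
y = (3.4/4.4)(10 − 10.5) + 8.4
y = 0.772727 × -0.5 + 8.4 = -0.3864 + 8.4 = 8.0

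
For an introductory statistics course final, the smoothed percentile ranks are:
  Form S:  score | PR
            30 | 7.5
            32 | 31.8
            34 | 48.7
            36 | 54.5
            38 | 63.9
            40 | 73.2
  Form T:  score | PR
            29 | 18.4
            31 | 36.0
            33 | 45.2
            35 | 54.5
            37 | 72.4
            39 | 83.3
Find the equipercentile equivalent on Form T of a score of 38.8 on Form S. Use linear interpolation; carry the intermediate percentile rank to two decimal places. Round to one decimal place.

36.5

PR of 38.8 on Form S: 63.9 + (38.8 − 38)/(40 − 38) × (73.2 − 63.9) = 67.62
On Form T, PR 67.62 falls between score 35 (PR 54.5) and 37 (PR 72.4).
Interpolate: 35 + (67.62 − 54.5)/(72.4 − 54.5) × (37 − 35) = 36.5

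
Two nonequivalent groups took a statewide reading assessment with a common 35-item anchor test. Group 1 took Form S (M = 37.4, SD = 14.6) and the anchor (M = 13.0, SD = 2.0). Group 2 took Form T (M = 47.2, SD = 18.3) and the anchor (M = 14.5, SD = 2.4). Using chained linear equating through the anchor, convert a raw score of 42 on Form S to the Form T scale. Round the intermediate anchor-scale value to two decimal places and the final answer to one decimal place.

Form S → anchor (Group 1): v = (2.0/14.6)(42 − 37.4) + 13.0 = 13.63
anchor → Form T (Group 2): y = (18.3/2.4)(13.63 − 14.5) + 47.2 = 40.6

40.6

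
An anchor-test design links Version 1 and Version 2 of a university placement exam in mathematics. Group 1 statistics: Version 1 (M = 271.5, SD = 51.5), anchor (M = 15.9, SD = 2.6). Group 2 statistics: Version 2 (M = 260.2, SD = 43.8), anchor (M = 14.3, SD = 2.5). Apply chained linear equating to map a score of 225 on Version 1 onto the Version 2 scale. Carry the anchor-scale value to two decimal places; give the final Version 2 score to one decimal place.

Version 1 → anchor (Group 1): v = (2.6/51.5)(225 − 271.5) + 15.9 = 13.55
anchor → Version 2 (Group 2): y = (43.8/2.5)(13.55 − 14.3) + 260.2 = 247.1

247.1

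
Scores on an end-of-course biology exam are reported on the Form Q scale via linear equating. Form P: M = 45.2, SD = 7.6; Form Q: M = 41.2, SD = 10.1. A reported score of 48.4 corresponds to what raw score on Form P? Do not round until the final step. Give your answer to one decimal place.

Invert y = (SD_Y/SD_X)(x − M_X) + M_Y:
x = (SD_X/SD_Y)(y − M_Y) + M_X = (7.6/10.1)(48.4 − 41.2) + 45.2
x = 0.752475 × 7.200 + 45.2 = 50.6

50.6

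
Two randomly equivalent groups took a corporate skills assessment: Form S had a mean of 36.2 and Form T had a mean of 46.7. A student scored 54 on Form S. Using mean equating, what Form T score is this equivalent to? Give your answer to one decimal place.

Mean equating: y = x + (M_Y − M_X) = 54 + (46.7 − 36.2) = 64.5

64.5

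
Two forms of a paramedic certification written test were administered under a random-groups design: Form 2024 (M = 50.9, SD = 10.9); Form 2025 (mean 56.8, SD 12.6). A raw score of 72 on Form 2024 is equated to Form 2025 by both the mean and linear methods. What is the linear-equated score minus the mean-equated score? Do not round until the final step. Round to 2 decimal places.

3.29

Mean-equated: 72 + (56.8 − 50.9) = 77.90
Linear-equated: (12.6/10.9)(72 − 50.9) + 56.8 = 81.191
Difference = 81.191 − 77.90 = 3.29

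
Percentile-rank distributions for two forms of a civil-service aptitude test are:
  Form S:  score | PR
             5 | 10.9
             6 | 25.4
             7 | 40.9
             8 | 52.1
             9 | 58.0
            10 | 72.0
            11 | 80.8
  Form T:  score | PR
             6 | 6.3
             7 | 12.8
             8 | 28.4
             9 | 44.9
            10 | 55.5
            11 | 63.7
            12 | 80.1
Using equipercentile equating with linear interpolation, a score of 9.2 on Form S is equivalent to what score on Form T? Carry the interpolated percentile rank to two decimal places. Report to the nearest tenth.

PR of 9.2 on Form S: 58.0 + (9.2 − 9)/(10 − 9) × (72.0 − 58.0) = 60.80
On Form T, PR 60.80 falls between score 10 (PR 55.5) and 11 (PR 63.7).
Interpolate: 10 + (60.80 − 55.5)/(63.7 − 55.5) × (11 − 10) = 10.6

10.6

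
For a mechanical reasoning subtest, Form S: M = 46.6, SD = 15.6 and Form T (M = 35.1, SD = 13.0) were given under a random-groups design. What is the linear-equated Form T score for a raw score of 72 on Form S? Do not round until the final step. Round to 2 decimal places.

Linear equating: y = (SD_Y/SD_X)(x − M_X) + M_Y
y = (13.0/15.6)(72 − 46.6) + 35.1
y = 0.833333 × 25.4 + 35.1 = 21.1667 + 35.1 = 56.27

56.27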